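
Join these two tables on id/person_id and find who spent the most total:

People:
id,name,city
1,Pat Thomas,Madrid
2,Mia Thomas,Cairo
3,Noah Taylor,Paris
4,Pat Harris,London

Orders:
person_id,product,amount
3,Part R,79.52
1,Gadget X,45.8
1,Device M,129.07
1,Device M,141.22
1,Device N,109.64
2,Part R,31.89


Join on: people.id = orders.person_id

Joined rows:
  Noah Taylor (Paris) bought Part R for $79.52
  Pat Thomas (Madrid) bought Gadget X for $45.8
  Pat Thomas (Madrid) bought Device M for $129.07
  Pat Thomas (Madrid) bought Device M for $141.22
  Pat Thomas (Madrid) bought Device N for $109.64
  Mia Thomas (Cairo) bought Part R for $31.89

Total per person:
  Pat Thomas: $425.73
  Noah Taylor: $79.52
  Mia Thomas: $31.89

Top spender: Pat Thomas ($425.73)

Pat Thomas ($425.73)


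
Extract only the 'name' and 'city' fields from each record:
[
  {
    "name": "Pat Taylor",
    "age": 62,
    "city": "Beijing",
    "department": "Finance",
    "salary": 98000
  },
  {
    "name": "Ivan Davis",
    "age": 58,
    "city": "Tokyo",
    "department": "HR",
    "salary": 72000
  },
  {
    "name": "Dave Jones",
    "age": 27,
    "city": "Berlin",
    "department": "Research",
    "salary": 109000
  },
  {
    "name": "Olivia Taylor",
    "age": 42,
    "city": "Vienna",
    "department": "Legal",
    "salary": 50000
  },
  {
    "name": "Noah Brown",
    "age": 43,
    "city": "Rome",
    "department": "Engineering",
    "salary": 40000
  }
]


Original: 5 records with fields: name, age, city, department, salary
Keep: ['name', 'city']
Drop: ['age', 'department', 'salary']
Result: 5 records, 2 fields each

[
  {
    "name": "Pat Taylor",
    "city": "Beijing"
  },
  {
    "name": "Ivan Davis",
    "city": "Tokyo"
  },
  {
    "name": "Dave Jones",
    "city": "Berlin"
  },
  {
    "name": "Olivia Taylor",
    "city": "Vienna"
  },
  {
    "name": "Noah Brown",
    "city": "Rome"
  }
]


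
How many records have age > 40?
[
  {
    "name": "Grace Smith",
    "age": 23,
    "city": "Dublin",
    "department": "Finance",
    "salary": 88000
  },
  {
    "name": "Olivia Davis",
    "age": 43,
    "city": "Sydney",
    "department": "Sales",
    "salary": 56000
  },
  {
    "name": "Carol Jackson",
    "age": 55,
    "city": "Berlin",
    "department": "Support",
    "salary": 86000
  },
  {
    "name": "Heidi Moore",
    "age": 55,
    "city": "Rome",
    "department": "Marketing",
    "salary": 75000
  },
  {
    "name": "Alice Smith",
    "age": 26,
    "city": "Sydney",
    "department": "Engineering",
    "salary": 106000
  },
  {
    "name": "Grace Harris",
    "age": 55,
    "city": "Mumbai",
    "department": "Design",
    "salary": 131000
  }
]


Data: 6 records
Condition: age > 40

Checking each record:
  Grace Smith: 23
  Olivia Davis: 43 MATCH
  Carol Jackson: 55 MATCH
  Heidi Moore: 55 MATCH
  Alice Smith: 26
  Grace Harris: 55 MATCH

Count: 4

4


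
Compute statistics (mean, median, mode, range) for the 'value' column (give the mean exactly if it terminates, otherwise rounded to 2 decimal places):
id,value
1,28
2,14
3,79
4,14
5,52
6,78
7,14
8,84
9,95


Data: [28, 14, 79, 14, 52, 78, 14, 84, 95]
Count: 9
Sum: 458
Mean: 458/9 ≈ 50.89 (rounded to 2 decimal places)
Sorted: [14, 14, 14, 28, 52, 78, 79, 84, 95]
Median: 52.0
Mode: 14 (3 times)
Range: 95 - 14 = 81
Min: 14, Max: 95

mean≈50.89, median=52.0, mode=14, range=81


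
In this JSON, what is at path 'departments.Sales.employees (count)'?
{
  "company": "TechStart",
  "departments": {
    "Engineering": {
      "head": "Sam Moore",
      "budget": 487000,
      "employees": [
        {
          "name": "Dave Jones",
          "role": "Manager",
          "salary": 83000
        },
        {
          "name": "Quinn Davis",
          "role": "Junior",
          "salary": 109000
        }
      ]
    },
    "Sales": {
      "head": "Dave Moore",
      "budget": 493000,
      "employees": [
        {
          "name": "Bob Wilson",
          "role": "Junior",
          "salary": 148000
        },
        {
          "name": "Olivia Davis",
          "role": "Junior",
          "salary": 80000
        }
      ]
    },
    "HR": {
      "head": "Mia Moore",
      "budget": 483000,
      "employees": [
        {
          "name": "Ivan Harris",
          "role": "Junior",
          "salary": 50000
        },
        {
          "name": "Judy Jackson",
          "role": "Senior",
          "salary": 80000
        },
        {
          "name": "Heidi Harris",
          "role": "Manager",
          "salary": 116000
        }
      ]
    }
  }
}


Path: departments.Sales.employees (count)

Navigate:
  -> departments
  -> Sales
  -> employees (array, length 2)

2


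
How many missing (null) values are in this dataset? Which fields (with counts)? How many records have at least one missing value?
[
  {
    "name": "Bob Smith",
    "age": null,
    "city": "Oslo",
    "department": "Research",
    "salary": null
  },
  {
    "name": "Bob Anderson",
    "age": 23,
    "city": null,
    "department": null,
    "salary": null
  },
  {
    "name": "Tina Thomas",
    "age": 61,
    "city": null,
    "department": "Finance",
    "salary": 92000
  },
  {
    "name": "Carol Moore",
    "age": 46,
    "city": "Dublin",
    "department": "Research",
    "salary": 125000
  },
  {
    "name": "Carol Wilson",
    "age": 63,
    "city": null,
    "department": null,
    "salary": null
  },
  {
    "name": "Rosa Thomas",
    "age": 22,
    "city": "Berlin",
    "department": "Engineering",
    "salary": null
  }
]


Checking for missing (null) values in 6 records:

  Bob Smith: age, salary
  Bob Anderson: city, department, salary
  Tina Thomas: city
  Carol Moore: complete
  Carol Wilson: city, department, salary
  Rosa Thomas: salary

Per field:
  name: 0 missing
  age: 1 missing
  city: 3 missing
  department: 2 missing
  salary: 4 missing

Total missing values: 10
Records with any missing: 5

10 missing values (age: 1, city: 3, department: 2, salary: 4); 5 incomplete records


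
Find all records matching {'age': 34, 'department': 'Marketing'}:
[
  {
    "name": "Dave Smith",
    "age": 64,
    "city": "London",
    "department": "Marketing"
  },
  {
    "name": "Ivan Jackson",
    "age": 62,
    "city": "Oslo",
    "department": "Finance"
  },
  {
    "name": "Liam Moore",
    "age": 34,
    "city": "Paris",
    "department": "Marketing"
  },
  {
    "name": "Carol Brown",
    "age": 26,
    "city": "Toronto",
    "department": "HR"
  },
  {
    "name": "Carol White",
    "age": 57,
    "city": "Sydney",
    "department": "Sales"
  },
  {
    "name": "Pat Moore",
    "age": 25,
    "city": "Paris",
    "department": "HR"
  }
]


Search criteria: {'age': 34, 'department': 'Marketing'}

Checking 6 records:
  Dave Smith: {age: 64, department: Marketing}
  Ivan Jackson: {age: 62, department: Finance}
  Liam Moore: {age: 34, department: Marketing} <-- MATCH
  Carol Brown: {age: 26, department: HR}
  Carol White: {age: 57, department: Sales}
  Pat Moore: {age: 25, department: HR}

Matches: ["Liam Moore"]

["Liam Moore"]


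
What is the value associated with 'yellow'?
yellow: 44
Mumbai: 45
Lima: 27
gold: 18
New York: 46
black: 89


Looking up key 'yellow'
Value: 44

44


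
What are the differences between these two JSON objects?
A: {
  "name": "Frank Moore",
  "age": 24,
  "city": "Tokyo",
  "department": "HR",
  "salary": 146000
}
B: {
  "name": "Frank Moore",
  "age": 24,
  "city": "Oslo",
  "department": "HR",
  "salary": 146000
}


Comparing each field (in key order):
  name: same
  age: same
  city: DIFFERENT
  department: same
  salary: same
Differences:
  city: Tokyo -> Oslo

1 field(s) changed

1 change: city


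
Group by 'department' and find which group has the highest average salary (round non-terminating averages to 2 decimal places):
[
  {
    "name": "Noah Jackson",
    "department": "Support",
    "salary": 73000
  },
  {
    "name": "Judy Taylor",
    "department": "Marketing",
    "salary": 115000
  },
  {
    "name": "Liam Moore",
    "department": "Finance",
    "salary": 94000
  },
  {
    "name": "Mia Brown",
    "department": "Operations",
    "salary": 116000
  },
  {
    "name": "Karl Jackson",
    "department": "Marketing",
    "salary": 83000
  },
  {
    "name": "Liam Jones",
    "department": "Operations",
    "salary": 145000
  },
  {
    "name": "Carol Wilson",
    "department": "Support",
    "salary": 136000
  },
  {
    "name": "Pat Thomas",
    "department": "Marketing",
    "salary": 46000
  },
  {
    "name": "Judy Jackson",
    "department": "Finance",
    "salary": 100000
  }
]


Group by: department

Groups:
  Finance: 2 people, avg salary = 194000/2 = $97000
  Marketing: 3 people, avg salary = 244000/3 ≈ $81333.33
  Operations: 2 people, avg salary = 261000/2 = $130500
  Support: 2 people, avg salary = 209000/2 = $104500

Highest average salary: Operations ($130500)

Operations ($130500)


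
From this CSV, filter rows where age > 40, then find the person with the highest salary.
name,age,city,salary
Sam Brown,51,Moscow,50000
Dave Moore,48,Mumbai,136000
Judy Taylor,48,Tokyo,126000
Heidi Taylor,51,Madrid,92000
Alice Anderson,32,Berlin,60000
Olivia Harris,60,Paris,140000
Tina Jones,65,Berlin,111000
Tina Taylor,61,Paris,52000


Filter: age > 40
Sort by: salary (descending)

Filtered records (7):
  Olivia Harris, age 60, salary $140000
  Dave Moore, age 48, salary $136000
  Judy Taylor, age 48, salary $126000
  Tina Jones, age 65, salary $111000
  Heidi Taylor, age 51, salary $92000
  Tina Taylor, age 61, salary $52000
  Sam Brown, age 51, salary $50000

Highest salary: Olivia Harris ($140000)

Olivia Harris


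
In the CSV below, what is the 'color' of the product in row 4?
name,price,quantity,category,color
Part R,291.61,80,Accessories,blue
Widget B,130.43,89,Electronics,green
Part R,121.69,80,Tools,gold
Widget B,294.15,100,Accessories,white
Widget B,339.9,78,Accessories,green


Query: Row 4 ('Widget B'), column 'color'
Value: white

white


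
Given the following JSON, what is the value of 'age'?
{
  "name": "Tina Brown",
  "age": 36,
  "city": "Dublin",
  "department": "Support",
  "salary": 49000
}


Looking up field 'age'
Value: 36

36


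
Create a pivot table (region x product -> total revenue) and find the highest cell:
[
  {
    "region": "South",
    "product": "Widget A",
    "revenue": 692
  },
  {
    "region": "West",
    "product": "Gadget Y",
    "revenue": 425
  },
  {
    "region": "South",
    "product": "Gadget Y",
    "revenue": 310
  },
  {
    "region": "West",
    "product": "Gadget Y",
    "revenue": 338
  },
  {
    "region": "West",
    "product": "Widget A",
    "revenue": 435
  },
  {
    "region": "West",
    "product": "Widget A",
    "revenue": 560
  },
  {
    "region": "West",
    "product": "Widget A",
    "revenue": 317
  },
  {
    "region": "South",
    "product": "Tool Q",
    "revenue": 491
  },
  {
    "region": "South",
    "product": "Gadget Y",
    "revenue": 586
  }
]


Pivot: region (rows) x product (columns) -> total revenue

     Gadget Y      Tool Q        Widget A    
South          896           491           692  
West           763             0          1312  

Highest: West / Widget A = $1312

West / Widget A = $1312


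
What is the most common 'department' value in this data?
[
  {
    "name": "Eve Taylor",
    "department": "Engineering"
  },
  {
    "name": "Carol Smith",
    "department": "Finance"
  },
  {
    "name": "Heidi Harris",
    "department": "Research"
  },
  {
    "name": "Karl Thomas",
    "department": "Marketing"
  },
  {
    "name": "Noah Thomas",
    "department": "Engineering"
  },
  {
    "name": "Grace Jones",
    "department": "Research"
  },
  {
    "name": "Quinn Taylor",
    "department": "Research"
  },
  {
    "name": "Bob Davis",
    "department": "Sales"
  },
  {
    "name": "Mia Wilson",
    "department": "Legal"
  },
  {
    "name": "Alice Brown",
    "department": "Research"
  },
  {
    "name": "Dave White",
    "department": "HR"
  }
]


Counting 'department' values across 11 records:

  Research: 4 ####
  Engineering: 2 ##
  Finance: 1 #
  Marketing: 1 #
  Sales: 1 #
  Legal: 1 #
  HR: 1 #

Most common: Research (4 times)

Research (4 times)


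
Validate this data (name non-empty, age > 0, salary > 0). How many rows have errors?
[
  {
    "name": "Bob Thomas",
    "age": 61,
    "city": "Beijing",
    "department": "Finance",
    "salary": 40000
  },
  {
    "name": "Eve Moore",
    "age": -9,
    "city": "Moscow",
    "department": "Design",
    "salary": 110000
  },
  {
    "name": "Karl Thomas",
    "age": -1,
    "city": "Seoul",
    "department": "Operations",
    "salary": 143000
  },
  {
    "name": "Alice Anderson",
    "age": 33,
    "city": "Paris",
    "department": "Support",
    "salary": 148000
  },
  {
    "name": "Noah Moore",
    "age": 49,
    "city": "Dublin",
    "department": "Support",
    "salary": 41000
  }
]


Validating 5 records:
Rules: name non-empty, age > 0, salary > 0

  Row 1 (Bob Thomas): OK
  Row 2 (Eve Moore): negative age: -9
  Row 3 (Karl Thomas): negative age: -1
  Row 4 (Alice Anderson): OK
  Row 5 (Noah Moore): OK

Total errors: 2

2 errors


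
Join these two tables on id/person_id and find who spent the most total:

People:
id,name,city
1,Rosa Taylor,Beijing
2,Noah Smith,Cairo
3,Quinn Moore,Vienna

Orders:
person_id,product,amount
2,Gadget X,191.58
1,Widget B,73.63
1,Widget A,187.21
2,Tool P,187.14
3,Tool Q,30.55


Join on: people.id = orders.person_id

Joined rows:
  Noah Smith (Cairo) bought Gadget X for $191.58
  Rosa Taylor (Beijing) bought Widget B for $73.63
  Rosa Taylor (Beijing) bought Widget A for $187.21
  Noah Smith (Cairo) bought Tool P for $187.14
  Quinn Moore (Vienna) bought Tool Q for $30.55

Total per person:
  Noah Smith: $378.72
  Rosa Taylor: $260.84
  Quinn Moore: $30.55

Top spender: Noah Smith ($378.72)

Noah Smith ($378.72)


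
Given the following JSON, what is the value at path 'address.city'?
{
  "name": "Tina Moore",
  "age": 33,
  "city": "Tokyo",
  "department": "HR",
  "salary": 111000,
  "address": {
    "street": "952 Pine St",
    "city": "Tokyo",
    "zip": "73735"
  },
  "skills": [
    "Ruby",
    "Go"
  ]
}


Query: address.city
Path: address -> city
Value: Tokyo

Tokyo


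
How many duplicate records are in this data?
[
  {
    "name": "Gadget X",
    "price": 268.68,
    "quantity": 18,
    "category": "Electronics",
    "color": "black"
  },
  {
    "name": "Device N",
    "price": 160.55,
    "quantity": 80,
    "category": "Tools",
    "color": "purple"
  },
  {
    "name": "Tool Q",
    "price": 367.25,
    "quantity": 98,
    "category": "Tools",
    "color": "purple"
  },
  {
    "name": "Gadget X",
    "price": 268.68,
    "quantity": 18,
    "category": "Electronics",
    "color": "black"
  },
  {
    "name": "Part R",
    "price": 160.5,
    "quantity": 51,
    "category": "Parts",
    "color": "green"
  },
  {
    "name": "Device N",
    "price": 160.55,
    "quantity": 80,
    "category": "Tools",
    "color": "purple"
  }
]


Checking 6 records for duplicates:

  Row 1: Gadget X ($268.68, qty 18)
  Row 2: Device N ($160.55, qty 80)
  Row 3: Tool Q ($367.25, qty 98)
  Row 4: Gadget X ($268.68, qty 18) <-- DUPLICATE
  Row 5: Part R ($160.5, qty 51)
  Row 6: Device N ($160.55, qty 80) <-- DUPLICATE

Duplicates found: 2
Unique records: 4

2 duplicates, 4 unique


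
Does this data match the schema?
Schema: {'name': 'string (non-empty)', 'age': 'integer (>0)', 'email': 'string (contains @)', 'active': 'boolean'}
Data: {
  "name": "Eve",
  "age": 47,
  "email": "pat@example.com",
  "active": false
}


Validating each field against schema:
  name: OK (non-empty string)
  age: OK (positive integer)
  email: OK (string with @)
  active: OK (boolean)

Result: VALID

VALID


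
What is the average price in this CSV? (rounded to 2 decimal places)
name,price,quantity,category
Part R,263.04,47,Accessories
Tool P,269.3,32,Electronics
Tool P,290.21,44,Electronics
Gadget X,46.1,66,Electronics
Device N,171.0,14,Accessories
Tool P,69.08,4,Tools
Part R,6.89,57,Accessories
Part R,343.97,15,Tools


Computing average price:
Values: [263.04, 269.3, 290.21, 46.1, 171.0, 69.08, 6.89, 343.97]
Sum = 1459.59
Count = 8
Average = 1459.59/8 = 182.44875 exactly -> 182.45 (rounded half-up to 2 decimal places)

182.45


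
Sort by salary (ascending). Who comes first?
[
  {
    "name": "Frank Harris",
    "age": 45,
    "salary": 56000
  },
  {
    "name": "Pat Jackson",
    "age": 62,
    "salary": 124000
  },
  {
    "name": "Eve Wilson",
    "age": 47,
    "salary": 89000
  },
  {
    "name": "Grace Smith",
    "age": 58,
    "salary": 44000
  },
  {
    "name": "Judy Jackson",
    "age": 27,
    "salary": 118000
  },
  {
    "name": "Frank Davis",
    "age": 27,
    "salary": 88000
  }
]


Sort by: salary (ascending)

Sorted order:
  1. Grace Smith (salary = 44000)
  2. Frank Harris (salary = 56000)
  3. Frank Davis (salary = 88000)
  4. Eve Wilson (salary = 89000)
  5. Judy Jackson (salary = 118000)
  6. Pat Jackson (salary = 124000)

First: Grace Smith

Grace Smith


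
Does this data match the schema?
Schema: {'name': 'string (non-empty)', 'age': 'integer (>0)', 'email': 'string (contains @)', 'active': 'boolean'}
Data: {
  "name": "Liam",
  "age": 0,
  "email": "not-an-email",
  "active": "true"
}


Validating each field against schema:
  name: OK (non-empty string)
  age: FAIL (0 is not > 0)
  email: FAIL ("not-an-email" does not contain @)
  active: FAIL ("true" is not a boolean)

Result: INVALID (3 errors: age, email, active)

INVALID (3 errors: age, email, active)


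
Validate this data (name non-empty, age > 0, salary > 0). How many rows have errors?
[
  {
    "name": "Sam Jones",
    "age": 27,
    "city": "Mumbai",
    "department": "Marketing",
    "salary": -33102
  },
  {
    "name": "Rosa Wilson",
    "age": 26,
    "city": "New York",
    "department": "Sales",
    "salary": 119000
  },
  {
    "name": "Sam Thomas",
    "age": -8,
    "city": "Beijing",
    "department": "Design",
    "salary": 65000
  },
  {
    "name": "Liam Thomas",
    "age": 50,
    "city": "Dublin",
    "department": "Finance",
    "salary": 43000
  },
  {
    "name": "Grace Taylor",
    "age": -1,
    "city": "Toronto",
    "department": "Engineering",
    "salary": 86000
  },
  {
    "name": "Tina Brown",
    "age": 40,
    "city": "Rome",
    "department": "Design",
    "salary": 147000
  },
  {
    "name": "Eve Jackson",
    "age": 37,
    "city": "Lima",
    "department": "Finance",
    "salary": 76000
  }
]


Validating 7 records:
Rules: name non-empty, age > 0, salary > 0

  Row 1 (Sam Jones): negative salary: -33102
  Row 2 (Rosa Wilson): OK
  Row 3 (Sam Thomas): negative age: -8
  Row 4 (Liam Thomas): OK
  Row 5 (Grace Taylor): negative age: -1
  Row 6 (Tina Brown): OK
  Row 7 (Eve Jackson): OK

Total errors: 3

3 errors


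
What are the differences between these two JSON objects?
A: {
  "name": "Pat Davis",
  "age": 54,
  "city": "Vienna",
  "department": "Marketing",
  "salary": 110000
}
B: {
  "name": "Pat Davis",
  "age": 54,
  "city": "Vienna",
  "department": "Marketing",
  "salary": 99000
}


Comparing each field (in key order):
  name: same
  age: same
  city: same
  department: same
  salary: DIFFERENT
Differences:
  salary: 110000 -> 99000

1 field(s) changed

1 change: salary


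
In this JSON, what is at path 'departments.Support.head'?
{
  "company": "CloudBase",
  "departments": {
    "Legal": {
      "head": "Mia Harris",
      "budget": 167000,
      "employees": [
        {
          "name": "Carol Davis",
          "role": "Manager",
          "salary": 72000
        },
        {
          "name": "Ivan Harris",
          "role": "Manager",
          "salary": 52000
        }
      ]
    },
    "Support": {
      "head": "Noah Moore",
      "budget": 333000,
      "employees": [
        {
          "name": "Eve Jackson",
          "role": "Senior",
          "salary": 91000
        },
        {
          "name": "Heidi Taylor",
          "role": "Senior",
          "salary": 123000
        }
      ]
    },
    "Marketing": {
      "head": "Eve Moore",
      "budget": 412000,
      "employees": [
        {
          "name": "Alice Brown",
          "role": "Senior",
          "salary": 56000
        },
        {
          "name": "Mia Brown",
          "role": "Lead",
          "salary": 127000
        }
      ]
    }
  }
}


Path: departments.Support.head

Navigate:
  -> departments
  -> Support
  -> head = 'Noah Moore'

Noah Moore


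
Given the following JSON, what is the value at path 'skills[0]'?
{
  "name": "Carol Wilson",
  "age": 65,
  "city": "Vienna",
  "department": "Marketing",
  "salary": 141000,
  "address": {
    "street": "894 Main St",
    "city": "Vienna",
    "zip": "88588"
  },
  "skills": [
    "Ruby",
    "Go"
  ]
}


Query: skills[0]
Path: skills -> first element
Value: Ruby

Ruby


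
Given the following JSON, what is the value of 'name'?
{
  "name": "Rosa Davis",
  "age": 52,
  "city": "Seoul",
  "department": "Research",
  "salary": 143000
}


Looking up field 'name'
Value: Rosa Davis

Rosa Davis


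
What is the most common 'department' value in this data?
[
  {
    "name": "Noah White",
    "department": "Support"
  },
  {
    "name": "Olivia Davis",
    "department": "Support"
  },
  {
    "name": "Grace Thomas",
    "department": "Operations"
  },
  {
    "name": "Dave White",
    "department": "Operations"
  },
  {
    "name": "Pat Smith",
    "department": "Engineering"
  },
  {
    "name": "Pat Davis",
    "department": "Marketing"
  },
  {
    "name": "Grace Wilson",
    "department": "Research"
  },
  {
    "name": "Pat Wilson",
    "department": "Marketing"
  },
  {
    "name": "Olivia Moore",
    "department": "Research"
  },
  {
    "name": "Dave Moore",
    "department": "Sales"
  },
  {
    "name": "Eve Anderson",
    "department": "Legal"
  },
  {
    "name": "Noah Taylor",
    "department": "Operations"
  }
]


Counting 'department' values across 12 records:

  Operations: 3 ###
  Support: 2 ##
  Marketing: 2 ##
  Research: 2 ##
  Engineering: 1 #
  Sales: 1 #
  Legal: 1 #

Most common: Operations (3 times)

Operations (3 times)


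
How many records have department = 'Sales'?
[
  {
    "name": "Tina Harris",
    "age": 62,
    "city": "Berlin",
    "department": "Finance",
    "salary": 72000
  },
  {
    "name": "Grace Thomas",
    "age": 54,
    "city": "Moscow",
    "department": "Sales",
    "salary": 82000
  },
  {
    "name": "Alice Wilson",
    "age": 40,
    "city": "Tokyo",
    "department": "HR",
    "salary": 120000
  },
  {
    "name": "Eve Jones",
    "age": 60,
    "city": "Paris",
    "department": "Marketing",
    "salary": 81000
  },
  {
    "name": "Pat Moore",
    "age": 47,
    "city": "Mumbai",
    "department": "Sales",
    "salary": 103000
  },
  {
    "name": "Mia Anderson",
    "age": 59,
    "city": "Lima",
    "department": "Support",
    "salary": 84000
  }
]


Data: 6 records
Condition: department = 'Sales'

Checking each record:
  Tina Harris: Finance
  Grace Thomas: Sales MATCH
  Alice Wilson: HR
  Eve Jones: Marketing
  Pat Moore: Sales MATCH
  Mia Anderson: Support

Count: 2

2


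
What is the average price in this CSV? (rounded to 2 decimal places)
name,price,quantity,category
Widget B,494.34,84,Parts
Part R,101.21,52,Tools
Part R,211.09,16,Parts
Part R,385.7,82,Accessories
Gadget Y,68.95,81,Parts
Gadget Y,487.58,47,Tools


Computing average price:
Values: [494.34, 101.21, 211.09, 385.7, 68.95, 487.58]
Sum = 1748.87
Count = 6
Average = 1748.87/6 ≈ 291.48 (rounded to 2 decimal places)

291.48


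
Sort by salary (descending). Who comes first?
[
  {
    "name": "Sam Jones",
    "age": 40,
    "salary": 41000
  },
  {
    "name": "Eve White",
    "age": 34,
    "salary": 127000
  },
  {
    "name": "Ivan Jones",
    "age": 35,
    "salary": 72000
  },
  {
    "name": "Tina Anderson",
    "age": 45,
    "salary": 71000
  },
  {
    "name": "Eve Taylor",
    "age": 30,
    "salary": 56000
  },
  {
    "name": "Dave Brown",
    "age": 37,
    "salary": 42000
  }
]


Sort by: salary (descending)

Sorted order:
  1. Eve White (salary = 127000)
  2. Ivan Jones (salary = 72000)
  3. Tina Anderson (salary = 71000)
  4. Eve Taylor (salary = 56000)
  5. Dave Brown (salary = 42000)
  6. Sam Jones (salary = 41000)

First: Eve White

Eve White


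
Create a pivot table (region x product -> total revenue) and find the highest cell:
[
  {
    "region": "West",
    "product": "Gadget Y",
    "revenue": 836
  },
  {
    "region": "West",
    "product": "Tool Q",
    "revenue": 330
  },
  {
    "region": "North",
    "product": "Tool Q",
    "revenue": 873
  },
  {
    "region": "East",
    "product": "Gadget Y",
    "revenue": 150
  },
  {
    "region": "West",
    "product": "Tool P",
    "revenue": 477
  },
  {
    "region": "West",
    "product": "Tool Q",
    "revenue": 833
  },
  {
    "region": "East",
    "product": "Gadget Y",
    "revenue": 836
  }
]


Pivot: region (rows) x product (columns) -> total revenue

     Gadget Y      Tool P        Tool Q      
East           986             0             0  
North            0             0           873  
West           836           477          1163  

Highest: West / Tool Q = $1163

West / Tool Q = $1163


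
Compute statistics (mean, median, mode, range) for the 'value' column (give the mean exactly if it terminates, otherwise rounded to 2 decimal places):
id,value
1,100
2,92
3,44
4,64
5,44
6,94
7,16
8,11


Data: [100, 92, 44, 64, 44, 94, 16, 11]
Count: 8
Sum: 465
Mean: 465/8 = 58.125
Sorted: [11, 16, 44, 44, 64, 92, 94, 100]
Median: 54.0
Mode: 44 (2 times)
Range: 100 - 11 = 89
Min: 11, Max: 100

mean=58.125, median=54.0, mode=44, range=89


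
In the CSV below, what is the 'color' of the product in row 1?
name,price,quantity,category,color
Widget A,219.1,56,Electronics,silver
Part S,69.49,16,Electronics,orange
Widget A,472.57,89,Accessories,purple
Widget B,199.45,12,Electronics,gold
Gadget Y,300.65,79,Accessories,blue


Query: Row 1 ('Widget A'), column 'color'
Value: silver

silver


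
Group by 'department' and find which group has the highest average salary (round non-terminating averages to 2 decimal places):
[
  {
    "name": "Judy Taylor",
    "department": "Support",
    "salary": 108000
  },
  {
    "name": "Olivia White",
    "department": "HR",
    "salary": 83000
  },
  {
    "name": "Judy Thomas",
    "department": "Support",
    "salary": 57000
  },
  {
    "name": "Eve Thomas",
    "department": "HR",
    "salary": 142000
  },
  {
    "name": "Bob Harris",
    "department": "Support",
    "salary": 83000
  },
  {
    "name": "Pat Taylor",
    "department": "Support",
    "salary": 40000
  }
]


Group by: department

Groups:
  HR: 2 people, avg salary = 225000/2 = $112500
  Support: 4 people, avg salary = 288000/4 = $72000

Highest average salary: HR ($112500)

HR ($112500)


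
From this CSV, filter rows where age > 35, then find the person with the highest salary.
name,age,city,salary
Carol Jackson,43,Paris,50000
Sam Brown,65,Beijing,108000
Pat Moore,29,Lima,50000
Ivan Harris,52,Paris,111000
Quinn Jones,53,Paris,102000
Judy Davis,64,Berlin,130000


Filter: age > 35
Sort by: salary (descending)

Filtered records (5):
  Judy Davis, age 64, salary $130000
  Ivan Harris, age 52, salary $111000
  Sam Brown, age 65, salary $108000
  Quinn Jones, age 53, salary $102000
  Carol Jackson, age 43, salary $50000

Highest salary: Judy Davis ($130000)

Judy Davis


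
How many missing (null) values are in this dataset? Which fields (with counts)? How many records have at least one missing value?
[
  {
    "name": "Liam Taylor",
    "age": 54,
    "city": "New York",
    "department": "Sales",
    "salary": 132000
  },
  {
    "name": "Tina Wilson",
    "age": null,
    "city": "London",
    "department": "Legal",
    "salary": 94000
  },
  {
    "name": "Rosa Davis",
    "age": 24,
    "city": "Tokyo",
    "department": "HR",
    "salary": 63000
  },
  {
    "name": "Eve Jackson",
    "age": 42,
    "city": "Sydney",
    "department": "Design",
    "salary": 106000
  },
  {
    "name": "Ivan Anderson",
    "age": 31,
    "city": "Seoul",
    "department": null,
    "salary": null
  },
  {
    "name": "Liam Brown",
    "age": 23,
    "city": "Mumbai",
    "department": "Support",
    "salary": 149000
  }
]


Checking for missing (null) values in 6 records:

  Liam Taylor: complete
  Tina Wilson: age
  Rosa Davis: complete
  Eve Jackson: complete
  Ivan Anderson: department, salary
  Liam Brown: complete

Per field:
  name: 0 missing
  age: 1 missing
  city: 0 missing
  department: 1 missing
  salary: 1 missing

Total missing values: 3
Records with any missing: 2

3 missing values (age: 1, department: 1, salary: 1); 2 incomplete records


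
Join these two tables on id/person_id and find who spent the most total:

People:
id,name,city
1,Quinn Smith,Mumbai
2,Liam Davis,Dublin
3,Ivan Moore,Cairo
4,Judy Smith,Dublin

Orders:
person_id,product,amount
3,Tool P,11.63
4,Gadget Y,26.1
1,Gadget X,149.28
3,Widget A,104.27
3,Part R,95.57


Join on: people.id = orders.person_id

Joined rows:
  Ivan Moore (Cairo) bought Tool P for $11.63
  Judy Smith (Dublin) bought Gadget Y for $26.1
  Quinn Smith (Mumbai) bought Gadget X for $149.28
  Ivan Moore (Cairo) bought Widget A for $104.27
  Ivan Moore (Cairo) bought Part R for $95.57

Total per person:
  Ivan Moore: $211.47
  Quinn Smith: $149.28
  Judy Smith: $26.10

Top spender: Ivan Moore ($211.47)

Ivan Moore ($211.47)


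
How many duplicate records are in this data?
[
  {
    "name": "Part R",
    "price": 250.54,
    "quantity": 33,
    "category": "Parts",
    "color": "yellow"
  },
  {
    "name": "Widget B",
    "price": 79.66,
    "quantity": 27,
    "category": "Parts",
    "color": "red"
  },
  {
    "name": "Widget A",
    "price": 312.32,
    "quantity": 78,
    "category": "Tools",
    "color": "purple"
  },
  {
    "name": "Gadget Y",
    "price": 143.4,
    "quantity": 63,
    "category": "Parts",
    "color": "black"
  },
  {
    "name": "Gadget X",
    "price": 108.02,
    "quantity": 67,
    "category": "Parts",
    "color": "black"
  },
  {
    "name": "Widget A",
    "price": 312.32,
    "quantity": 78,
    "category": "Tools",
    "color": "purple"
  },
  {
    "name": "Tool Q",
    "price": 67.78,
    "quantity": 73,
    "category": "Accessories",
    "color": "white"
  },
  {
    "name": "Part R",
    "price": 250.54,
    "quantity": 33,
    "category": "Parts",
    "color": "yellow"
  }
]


Checking 8 records for duplicates:

  Row 1: Part R ($250.54, qty 33)
  Row 2: Widget B ($79.66, qty 27)
  Row 3: Widget A ($312.32, qty 78)
  Row 4: Gadget Y ($143.4, qty 63)
  Row 5: Gadget X ($108.02, qty 67)
  Row 6: Widget A ($312.32, qty 78) <-- DUPLICATE
  Row 7: Tool Q ($67.78, qty 73)
  Row 8: Part R ($250.54, qty 33) <-- DUPLICATE

Duplicates found: 2
Unique records: 6

2 duplicates, 6 unique


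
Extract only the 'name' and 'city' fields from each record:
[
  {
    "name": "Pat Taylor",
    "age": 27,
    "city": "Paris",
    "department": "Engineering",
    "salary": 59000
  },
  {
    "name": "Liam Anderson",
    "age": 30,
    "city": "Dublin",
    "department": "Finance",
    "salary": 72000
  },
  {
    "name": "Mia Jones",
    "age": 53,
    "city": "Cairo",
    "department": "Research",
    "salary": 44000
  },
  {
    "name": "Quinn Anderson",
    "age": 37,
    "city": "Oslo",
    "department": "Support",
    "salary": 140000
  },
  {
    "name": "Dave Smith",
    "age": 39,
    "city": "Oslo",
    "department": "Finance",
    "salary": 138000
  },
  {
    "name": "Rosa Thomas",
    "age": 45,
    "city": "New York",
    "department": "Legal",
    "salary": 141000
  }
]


Original: 6 records with fields: name, age, city, department, salary
Keep: ['name', 'city']
Drop: ['age', 'department', 'salary']
Result: 6 records, 2 fields each

[
  {
    "name": "Pat Taylor",
    "city": "Paris"
  },
  {
    "name": "Liam Anderson",
    "city": "Dublin"
  },
  {
    "name": "Mia Jones",
    "city": "Cairo"
  },
  {
    "name": "Quinn Anderson",
    "city": "Oslo"
  },
  {
    "name": "Dave Smith",
    "city": "Oslo"
  },
  {
    "name": "Rosa Thomas",
    "city": "New York"
  }
]


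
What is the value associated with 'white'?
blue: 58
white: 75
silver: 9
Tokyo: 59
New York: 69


Looking up key 'white'
Value: 75

75


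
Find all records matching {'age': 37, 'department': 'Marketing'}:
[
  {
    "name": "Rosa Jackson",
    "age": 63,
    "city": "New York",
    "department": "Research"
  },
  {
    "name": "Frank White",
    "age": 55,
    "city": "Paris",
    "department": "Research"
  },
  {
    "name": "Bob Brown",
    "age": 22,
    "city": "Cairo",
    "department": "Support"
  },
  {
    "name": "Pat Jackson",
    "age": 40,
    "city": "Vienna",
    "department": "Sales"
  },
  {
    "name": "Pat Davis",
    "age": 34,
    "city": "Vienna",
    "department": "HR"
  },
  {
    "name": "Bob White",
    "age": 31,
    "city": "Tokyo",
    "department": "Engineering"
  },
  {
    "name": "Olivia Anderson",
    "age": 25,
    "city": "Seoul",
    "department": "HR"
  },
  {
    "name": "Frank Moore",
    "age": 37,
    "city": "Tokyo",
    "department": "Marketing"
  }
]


Search criteria: {'age': 37, 'department': 'Marketing'}

Checking 8 records:
  Rosa Jackson: {age: 63, department: Research}
  Frank White: {age: 55, department: Research}
  Bob Brown: {age: 22, department: Support}
  Pat Jackson: {age: 40, department: Sales}
  Pat Davis: {age: 34, department: HR}
  Bob White: {age: 31, department: Engineering}
  Olivia Anderson: {age: 25, department: HR}
  Frank Moore: {age: 37, department: Marketing} <-- MATCH

Matches: ["Frank Moore"]

["Frank Moore"]


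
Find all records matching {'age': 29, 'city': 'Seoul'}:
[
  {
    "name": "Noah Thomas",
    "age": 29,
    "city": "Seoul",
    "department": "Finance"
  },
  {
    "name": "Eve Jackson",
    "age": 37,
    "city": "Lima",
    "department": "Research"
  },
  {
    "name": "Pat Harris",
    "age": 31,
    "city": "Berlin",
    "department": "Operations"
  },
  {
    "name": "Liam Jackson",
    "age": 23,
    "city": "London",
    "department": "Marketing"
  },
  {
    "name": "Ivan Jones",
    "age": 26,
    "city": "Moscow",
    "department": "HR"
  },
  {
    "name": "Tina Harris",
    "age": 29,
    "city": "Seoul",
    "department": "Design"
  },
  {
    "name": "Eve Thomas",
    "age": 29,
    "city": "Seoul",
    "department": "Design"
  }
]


Search criteria: {'age': 29, 'city': 'Seoul'}

Checking 7 records:
  Noah Thomas: {age: 29, city: Seoul} <-- MATCH
  Eve Jackson: {age: 37, city: Lima}
  Pat Harris: {age: 31, city: Berlin}
  Liam Jackson: {age: 23, city: London}
  Ivan Jones: {age: 26, city: Moscow}
  Tina Harris: {age: 29, city: Seoul} <-- MATCH
  Eve Thomas: {age: 29, city: Seoul} <-- MATCH

Matches: ["Noah Thomas", "Tina Harris", "Eve Thomas"]

["Noah Thomas", "Tina Harris", "Eve Thomas"]


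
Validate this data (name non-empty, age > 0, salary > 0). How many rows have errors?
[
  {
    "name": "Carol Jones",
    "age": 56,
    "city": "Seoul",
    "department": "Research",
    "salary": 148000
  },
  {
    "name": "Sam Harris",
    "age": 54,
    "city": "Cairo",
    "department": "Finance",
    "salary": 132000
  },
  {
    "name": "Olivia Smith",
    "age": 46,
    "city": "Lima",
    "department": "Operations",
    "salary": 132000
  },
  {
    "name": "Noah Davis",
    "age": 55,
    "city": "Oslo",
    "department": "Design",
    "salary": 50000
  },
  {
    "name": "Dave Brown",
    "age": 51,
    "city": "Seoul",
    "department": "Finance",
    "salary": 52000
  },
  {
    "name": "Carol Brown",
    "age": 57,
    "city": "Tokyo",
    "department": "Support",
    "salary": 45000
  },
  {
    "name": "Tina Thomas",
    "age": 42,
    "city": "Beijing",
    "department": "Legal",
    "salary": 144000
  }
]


Validating 7 records:
Rules: name non-empty, age > 0, salary > 0

  Row 1 (Carol Jones): OK
  Row 2 (Sam Harris): OK
  Row 3 (Olivia Smith): OK
  Row 4 (Noah Davis): OK
  Row 5 (Dave Brown): OK
  Row 6 (Carol Brown): OK
  Row 7 (Tina Thomas): OK

Total errors: 0

0 errors


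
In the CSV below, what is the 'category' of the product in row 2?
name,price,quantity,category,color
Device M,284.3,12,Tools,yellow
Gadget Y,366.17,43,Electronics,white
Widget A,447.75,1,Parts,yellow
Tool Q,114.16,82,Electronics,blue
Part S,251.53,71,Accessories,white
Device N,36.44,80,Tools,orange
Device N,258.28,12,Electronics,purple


Query: Row 2 ('Gadget Y'), column 'category'
Value: Electronics

Electronics


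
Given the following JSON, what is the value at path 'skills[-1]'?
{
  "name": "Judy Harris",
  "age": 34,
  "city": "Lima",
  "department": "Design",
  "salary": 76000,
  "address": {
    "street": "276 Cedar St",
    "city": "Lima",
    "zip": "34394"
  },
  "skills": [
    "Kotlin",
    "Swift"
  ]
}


Query: skills[-1]
Path: skills -> last element
Value: Swift

Swift


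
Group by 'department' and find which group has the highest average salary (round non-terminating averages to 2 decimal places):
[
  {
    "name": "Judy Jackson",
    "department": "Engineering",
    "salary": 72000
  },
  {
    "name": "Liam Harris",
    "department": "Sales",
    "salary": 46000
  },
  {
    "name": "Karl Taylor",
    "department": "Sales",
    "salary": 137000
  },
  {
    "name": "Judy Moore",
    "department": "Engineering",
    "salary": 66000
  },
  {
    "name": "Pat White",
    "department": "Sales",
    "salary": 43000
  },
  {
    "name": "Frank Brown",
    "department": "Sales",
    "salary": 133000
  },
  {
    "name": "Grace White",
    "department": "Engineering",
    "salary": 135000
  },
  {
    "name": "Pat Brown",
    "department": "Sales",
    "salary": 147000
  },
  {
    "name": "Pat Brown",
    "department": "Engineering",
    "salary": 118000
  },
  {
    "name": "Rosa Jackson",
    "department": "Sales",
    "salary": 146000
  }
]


Group by: department

Groups:
  Engineering: 4 people, avg salary = 391000/4 = $97750
  Sales: 6 people, avg salary = 652000/6 ≈ $108666.67

Highest average salary: Sales (≈$108666.67)

Sales (≈$108666.67)


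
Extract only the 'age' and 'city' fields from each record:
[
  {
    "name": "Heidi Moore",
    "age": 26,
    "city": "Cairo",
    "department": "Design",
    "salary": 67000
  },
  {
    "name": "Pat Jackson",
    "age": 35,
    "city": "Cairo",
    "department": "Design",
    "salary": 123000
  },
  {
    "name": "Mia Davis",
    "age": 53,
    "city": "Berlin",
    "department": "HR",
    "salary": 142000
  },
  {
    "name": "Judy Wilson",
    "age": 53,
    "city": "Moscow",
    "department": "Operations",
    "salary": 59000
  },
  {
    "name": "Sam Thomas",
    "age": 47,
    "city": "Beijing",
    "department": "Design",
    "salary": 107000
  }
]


Original: 5 records with fields: name, age, city, department, salary
Keep: ['age', 'city']
Drop: ['name', 'department', 'salary']
Result: 5 records, 2 fields each

[
  {
    "age": 26,
    "city": "Cairo"
  },
  {
    "age": 35,
    "city": "Cairo"
  },
  {
    "age": 53,
    "city": "Berlin"
  },
  {
    "age": 53,
    "city": "Moscow"
  },
  {
    "age": 47,
    "city": "Beijing"
  }
]


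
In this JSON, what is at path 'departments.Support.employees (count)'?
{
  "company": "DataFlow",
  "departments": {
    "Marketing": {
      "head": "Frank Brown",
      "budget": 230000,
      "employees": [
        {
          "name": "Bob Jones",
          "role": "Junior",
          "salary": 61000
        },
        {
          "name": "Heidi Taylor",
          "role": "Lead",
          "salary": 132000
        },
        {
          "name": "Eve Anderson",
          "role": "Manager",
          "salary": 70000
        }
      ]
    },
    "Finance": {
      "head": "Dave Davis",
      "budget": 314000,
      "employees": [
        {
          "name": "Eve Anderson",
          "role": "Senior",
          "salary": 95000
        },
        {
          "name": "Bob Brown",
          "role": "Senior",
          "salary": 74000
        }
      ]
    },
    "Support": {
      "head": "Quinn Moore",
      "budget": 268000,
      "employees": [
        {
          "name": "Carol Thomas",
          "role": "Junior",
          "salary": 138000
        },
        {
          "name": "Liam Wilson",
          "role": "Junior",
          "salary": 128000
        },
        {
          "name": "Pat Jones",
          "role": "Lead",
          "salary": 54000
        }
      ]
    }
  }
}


Path: departments.Support.employees (count)

Navigate:
  -> departments
  -> Support
  -> employees (array, length 3)

3
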